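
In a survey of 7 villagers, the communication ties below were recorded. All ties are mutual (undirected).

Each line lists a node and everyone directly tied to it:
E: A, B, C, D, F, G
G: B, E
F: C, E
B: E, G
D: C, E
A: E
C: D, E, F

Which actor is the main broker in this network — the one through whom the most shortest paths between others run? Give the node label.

E

Unnormalized betweenness of each node: A:0, B:0, C:1/2, D:0, E:23/2, F:0, G:0.
E has the largest value, 23/2, making it the main broker — the node through which the most shortest paths run.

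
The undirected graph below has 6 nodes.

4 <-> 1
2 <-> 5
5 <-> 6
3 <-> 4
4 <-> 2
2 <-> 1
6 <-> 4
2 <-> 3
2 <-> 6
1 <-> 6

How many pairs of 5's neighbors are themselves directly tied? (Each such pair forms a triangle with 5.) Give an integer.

1

5's neighbors: 2 and 6.
Neighbor pairs that are themselves tied: 5–2–6. Each forms one triangle with 5, for 1 in total.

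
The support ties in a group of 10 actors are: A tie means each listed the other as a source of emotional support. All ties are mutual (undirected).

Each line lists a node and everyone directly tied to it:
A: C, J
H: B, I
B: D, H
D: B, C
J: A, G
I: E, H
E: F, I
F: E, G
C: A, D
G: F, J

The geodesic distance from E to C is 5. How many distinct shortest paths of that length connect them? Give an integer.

2

The shortest distance is 5. The length-5 paths are: E–I–H–B–D–C; E–F–G–J–A–C.
That gives 2 distinct shortest paths.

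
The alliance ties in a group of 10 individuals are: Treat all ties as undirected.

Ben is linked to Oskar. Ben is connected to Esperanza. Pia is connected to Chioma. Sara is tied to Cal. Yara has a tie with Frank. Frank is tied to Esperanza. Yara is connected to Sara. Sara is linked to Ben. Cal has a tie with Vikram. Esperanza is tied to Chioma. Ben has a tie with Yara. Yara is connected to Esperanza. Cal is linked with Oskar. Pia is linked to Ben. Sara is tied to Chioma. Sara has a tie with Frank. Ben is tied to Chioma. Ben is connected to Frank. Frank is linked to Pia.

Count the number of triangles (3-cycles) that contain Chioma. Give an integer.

Chioma's neighbors: Ben, Esperanza, Pia, and Sara.
Neighbor pairs that are themselves tied: Chioma–Ben–Esperanza; Chioma–Ben–Pia; Chioma–Ben–Sara. Each forms one triangle with Chioma, for 3 in total.

3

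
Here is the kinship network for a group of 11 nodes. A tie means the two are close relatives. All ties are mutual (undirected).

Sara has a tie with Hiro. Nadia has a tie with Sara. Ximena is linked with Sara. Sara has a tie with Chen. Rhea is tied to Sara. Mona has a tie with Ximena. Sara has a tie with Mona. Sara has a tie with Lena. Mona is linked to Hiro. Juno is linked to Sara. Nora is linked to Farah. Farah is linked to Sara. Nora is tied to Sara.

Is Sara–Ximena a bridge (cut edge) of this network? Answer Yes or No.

Even without that edge, Sara still reaches Ximena via Sara – Mona – Ximena, so the network stays connected. Not a bridge.

No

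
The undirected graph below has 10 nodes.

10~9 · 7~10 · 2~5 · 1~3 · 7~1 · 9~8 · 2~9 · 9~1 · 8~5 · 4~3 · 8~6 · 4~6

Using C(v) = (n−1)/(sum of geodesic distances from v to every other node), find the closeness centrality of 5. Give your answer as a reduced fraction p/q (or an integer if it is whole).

Distances from 5: 1:3, 2:1, 3:4, 4:3, 6:2, 7:4, 8:1, 9:2, 10:3. Sum = 23.
n = 10, so closeness = 9/23.

9/23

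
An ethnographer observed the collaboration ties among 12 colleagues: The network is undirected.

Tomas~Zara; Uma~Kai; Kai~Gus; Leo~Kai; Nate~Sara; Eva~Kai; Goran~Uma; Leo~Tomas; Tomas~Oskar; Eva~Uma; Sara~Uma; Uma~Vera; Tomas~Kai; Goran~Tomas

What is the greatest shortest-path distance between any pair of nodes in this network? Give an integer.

Eccentricity of each node (its greatest distance to any other): Eva:3, Goran:3, Gus:4, Kai:3, Leo:4, Nate:5, Oskar:5, Sara:4, Tomas:4, Uma:3, Vera:4, Zara:5.
The maximum eccentricity is 5, realized for instance by the pair Nate–Oskar via Nate – Sara – Uma – Goran – Tomas – Oskar. So the diameter is 5.

5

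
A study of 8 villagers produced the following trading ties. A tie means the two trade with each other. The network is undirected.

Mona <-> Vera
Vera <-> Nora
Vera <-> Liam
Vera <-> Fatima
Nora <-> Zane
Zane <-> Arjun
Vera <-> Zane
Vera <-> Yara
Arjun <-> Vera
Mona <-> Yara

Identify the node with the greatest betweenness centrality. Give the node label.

Vera

Unnormalized betweenness of each node: Arjun:0, Fatima:0, Liam:0, Mona:0, Nora:0, Vera:35/2, Yara:0, Zane:1/2.
Vera has the largest value, 35/2, making it the main broker — the node through which the most shortest paths run.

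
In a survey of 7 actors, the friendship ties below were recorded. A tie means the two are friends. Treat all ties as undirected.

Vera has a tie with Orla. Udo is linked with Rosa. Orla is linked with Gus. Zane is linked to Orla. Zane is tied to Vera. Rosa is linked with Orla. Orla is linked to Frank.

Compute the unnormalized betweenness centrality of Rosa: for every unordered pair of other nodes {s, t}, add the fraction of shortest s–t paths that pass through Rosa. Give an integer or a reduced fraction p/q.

5

Pairs whose geodesics pass through Rosa — Udo–Gus: 1; Udo–Vera: 1; Udo–Zane: 1; Udo–Orla: 1; Udo–Frank: 1.
All other pairs contribute 0.
Summing the contributions gives betweenness(Rosa) = 5.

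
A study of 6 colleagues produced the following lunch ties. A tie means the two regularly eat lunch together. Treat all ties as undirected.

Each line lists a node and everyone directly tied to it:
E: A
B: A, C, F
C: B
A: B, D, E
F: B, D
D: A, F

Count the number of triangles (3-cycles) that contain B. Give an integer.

0

B's neighbors are A, C, and F, but none of them are tied to each other, so no triangle contains B.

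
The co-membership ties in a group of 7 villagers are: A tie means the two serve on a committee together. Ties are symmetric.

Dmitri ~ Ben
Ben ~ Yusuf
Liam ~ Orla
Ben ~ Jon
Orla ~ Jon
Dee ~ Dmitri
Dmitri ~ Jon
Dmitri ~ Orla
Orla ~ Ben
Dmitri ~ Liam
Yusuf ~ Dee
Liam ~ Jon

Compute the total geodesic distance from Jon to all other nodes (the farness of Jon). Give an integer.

Distances from Jon: Ben:1, Dee:2, Dmitri:1, Liam:1, Orla:1, Yusuf:2.
Sum = 1 + 2 + 1 + 1 + 1 + 2 = 8.

8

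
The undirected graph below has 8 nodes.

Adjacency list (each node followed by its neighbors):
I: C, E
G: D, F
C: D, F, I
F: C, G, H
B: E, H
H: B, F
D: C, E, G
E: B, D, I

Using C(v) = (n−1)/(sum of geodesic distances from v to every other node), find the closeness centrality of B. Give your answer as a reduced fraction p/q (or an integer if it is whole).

1/2

Distances from B: C:3, D:2, E:1, F:2, G:3, H:1, I:2. Sum = 14.
n = 8, so closeness = 7/14 = 1/2.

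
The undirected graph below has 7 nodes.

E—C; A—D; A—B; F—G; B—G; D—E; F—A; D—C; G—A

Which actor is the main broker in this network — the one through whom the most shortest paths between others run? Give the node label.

Unnormalized betweenness of each node: A:19/2, B:0, C:0, D:8, E:0, F:0, G:1/2.
A has the largest value, 19/2, making it the main broker — the node through which the most shortest paths run.

A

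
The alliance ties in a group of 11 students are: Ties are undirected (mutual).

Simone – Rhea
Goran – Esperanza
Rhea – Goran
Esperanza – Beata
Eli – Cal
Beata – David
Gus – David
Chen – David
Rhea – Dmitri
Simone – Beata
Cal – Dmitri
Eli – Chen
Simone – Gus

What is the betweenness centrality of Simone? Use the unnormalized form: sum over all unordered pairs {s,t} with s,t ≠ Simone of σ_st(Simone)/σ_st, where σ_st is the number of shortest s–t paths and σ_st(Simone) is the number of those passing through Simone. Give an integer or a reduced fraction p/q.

28/3

Pairs whose geodesics pass through Simone — Goran–Gus: 1; Rhea–Chen: 2/3; Rhea–David: 2/2; Rhea–Gus: 1; Rhea–Beata: 1; Dmitri–David: 2/3; Dmitri–Gus: 1; Dmitri–Beata: 1; Cal–Gus: 1/2; Cal–Beata: 1/2; Gus–Beata: 1/2; Gus–Esperanza: 1/2.
All other pairs contribute 0.
Summing the contributions gives betweenness(Simone) = 28/3.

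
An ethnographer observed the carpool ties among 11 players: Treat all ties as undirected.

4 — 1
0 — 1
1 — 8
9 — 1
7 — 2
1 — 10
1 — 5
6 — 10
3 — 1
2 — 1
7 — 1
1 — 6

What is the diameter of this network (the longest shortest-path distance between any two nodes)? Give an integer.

2

Eccentricity of each node (its greatest distance to any other): 0:2, 1:1, 2:2, 3:2, 4:2, 5:2, 6:2, 7:2, 8:2, 9:2, 10:2.
The maximum eccentricity is 2, realized for instance by the pair 9–10 via 9 – 1 – 10. So the diameter is 2.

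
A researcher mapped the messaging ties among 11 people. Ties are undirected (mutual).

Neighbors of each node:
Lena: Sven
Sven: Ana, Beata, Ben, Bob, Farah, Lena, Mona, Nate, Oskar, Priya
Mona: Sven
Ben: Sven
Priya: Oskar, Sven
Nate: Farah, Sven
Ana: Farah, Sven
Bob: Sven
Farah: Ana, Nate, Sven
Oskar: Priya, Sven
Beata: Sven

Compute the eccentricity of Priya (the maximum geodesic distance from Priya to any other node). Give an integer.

Distances from Priya: Ana:2, Beata:2, Ben:2, Bob:2, Farah:2, Lena:2, Mona:2, Nate:2, Oskar:1, Sven:1.
The largest is 2 (to Lena, Bob, Ana, Nate, Mona, Farah, Beata, and Ben), so the eccentricity of Priya is 2.

2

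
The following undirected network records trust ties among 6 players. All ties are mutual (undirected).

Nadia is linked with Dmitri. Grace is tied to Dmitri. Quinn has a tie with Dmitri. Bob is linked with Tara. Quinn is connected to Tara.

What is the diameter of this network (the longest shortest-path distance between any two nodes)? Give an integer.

Eccentricity of each node (its greatest distance to any other): Bob:4, Dmitri:3, Grace:4, Nadia:4, Quinn:2, Tara:3.
The maximum eccentricity is 4, realized for instance by the pair Grace–Bob via Grace – Dmitri – Quinn – Tara – Bob. So the diameter is 4.

4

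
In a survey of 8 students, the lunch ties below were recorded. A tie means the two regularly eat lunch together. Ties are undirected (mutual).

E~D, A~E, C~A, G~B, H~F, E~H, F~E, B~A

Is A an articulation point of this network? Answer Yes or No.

Yes

Removing A leaves {B and G} with no path to {D, E, F, and H}, so the network splits into 3 components. A is a cut vertex.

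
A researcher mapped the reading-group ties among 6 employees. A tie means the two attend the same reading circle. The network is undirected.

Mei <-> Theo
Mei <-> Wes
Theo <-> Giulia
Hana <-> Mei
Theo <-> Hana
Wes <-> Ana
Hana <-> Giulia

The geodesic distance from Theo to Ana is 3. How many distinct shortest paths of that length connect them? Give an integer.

The shortest distance is 3, and the only length-3 path is Theo–Mei–Wes–Ana. So there is exactly 1 shortest path.

1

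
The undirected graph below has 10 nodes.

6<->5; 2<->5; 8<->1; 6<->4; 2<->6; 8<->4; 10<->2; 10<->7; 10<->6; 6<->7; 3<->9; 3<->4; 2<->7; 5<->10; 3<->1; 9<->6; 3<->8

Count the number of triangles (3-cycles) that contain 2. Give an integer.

5

2's neighbors: 5, 6, 7, and 10.
Neighbor pairs that are themselves tied: 2–5–6; 2–5–10; 2–6–7; 2–6–10; 2–7–10. Each forms one triangle with 2, for 5 in total.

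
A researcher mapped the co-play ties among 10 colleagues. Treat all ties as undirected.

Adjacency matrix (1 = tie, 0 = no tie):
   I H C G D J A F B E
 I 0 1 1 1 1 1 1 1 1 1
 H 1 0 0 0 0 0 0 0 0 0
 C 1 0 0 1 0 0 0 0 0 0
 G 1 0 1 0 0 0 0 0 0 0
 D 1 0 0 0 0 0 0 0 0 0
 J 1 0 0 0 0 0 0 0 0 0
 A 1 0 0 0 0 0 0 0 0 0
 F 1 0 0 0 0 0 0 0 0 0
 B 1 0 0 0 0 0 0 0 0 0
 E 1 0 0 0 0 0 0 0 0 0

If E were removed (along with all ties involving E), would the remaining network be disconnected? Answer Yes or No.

Even without E, every remaining node can still reach every other (the residual graph is connected), so E is not a cut vertex.

No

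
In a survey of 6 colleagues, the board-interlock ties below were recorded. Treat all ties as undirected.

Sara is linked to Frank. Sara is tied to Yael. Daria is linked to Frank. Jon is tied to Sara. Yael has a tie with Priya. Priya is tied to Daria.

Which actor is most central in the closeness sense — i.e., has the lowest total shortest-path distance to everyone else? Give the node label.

Sara

Farness (sum of distances to all others) for each node — Daria:9, Frank:8, Jon:11, Priya:9, Sara:7, Yael:8.
The smallest farness is 7, for Sara, so Sara has the highest closeness.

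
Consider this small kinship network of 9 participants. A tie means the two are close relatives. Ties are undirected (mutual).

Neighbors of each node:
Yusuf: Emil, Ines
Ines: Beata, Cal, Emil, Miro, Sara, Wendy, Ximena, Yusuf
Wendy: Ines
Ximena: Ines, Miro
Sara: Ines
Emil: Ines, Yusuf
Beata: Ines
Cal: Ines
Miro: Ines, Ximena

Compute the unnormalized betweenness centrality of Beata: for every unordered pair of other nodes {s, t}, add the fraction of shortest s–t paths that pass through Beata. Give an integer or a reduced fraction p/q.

No shortest path between any pair of other nodes passes through Beata.
Summing the contributions gives betweenness(Beata) = 0.

0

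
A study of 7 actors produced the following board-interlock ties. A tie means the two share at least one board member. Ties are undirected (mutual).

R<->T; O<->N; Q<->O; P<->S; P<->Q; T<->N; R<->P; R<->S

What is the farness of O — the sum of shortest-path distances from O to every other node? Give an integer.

12

Distances from O: N:1, P:2, Q:1, R:3, S:3, T:2.
Sum = 1 + 2 + 1 + 3 + 3 + 2 = 12.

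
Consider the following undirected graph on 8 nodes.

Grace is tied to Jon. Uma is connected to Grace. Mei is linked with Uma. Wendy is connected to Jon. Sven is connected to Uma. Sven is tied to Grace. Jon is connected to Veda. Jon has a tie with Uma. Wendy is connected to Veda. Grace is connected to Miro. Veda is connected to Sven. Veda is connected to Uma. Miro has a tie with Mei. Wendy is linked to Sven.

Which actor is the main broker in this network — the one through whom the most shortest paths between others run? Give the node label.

Unnormalized betweenness of each node: Grace:9/2, Jon:9/4, Mei:3/4, Miro:1/2, Sven:9/4, Uma:67/12, Veda:11/12, Wendy:1/4.
Uma has the largest value, 67/12, making it the main broker — the node through which the most shortest paths run.

Uma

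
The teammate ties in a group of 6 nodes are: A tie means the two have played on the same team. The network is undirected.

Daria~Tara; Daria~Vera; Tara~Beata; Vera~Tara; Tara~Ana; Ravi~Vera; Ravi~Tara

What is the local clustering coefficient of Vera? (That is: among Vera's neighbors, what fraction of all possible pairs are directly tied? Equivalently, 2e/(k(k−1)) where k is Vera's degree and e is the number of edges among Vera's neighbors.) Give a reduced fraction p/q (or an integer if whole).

Vera's neighbors: Daria, Ravi, and Tara (k = 3).
Possible neighbor pairs: C(3,2) = 3. Edges among them: Daria–Tara, Ravi–Tara → e = 2.
Clustering(Vera) = 2/3.

2/3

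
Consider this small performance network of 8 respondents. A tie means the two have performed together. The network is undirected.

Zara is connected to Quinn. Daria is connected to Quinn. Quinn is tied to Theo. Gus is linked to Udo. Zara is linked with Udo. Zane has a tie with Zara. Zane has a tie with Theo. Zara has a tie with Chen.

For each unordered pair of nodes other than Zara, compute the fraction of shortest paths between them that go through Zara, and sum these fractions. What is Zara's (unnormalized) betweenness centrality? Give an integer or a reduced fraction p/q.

15

Pairs whose geodesics pass through Zara — Quinn–Gus: 1; Quinn–Chen: 1; Quinn–Udo: 1; Quinn–Zane: 1/2; Gus–Chen: 1; Gus–Theo: 2/2; Gus–Zane: 1; Gus–Daria: 1; Chen–Theo: 2/2; Chen–Udo: 1; Chen–Zane: 1; Chen–Daria: 1; Theo–Udo: 2/2; Udo–Zane: 1 … (+2 more pairs).
All other pairs contribute 0.
Summing the contributions gives betweenness(Zara) = 15.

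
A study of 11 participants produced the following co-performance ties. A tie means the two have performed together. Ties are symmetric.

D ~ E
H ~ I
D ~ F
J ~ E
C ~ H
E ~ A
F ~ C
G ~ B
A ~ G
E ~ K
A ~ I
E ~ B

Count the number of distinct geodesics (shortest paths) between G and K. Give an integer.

2

The shortest distance is 3. The length-3 paths are: G–A–E–K; G–B–E–K.
That gives 2 distinct shortest paths.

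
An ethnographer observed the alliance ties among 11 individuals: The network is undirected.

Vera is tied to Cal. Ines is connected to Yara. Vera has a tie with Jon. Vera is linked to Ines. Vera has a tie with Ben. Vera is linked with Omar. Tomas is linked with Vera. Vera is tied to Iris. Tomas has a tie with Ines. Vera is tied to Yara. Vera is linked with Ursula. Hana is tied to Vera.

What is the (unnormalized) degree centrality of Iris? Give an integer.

1

Iris is directly tied to Vera. That is 1 neighbor, so the degree of Iris is 1.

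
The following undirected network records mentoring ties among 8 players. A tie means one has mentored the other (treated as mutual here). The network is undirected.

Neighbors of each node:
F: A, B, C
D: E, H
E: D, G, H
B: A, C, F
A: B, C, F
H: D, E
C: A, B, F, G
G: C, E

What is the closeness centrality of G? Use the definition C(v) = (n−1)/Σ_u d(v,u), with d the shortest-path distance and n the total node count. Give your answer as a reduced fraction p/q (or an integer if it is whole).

Distances from G: A:2, B:2, C:1, D:2, E:1, F:2, H:2. Sum = 12.
n = 8, so closeness = 7/12.

7/12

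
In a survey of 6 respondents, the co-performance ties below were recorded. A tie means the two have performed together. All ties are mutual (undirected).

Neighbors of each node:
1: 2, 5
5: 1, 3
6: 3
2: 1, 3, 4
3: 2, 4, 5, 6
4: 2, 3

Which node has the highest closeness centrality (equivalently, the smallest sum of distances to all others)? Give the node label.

3

Farness (sum of distances to all others) for each node — 1:9, 2:7, 3:6, 4:8, 5:8, 6:10.
The smallest farness is 6, for 3, so 3 has the highest closeness.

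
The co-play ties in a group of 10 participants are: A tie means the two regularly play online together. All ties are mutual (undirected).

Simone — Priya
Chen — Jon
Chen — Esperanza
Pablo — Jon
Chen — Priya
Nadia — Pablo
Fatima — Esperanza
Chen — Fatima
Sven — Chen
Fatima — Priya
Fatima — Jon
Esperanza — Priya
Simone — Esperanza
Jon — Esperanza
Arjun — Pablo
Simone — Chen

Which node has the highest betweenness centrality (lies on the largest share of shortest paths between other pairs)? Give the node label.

Jon

Unnormalized betweenness of each node: Arjun:0, Chen:35/3, Esperanza:11/3, Fatima:4/3, Jon:18, Nadia:0, Pablo:15, Priya:1/3, Simone:0, Sven:0.
Jon has the largest value, 18, making it the main broker — the node through which the most shortest paths run.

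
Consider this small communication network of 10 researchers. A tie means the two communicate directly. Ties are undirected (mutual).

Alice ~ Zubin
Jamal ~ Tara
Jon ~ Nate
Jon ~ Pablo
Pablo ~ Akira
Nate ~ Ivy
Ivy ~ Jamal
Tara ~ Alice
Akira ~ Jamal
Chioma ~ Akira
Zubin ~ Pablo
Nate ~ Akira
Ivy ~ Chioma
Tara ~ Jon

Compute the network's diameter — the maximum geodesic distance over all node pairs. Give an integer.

Eccentricity of each node (its greatest distance to any other): Akira:3, Alice:4, Chioma:4, Ivy:4, Jamal:3, Jon:3, Nate:3, Pablo:3, Tara:3, Zubin:4.
The maximum eccentricity is 4, realized for instance by the pair Zubin–Ivy via Zubin – Alice – Tara – Jamal – Ivy. So the diameter is 4.

4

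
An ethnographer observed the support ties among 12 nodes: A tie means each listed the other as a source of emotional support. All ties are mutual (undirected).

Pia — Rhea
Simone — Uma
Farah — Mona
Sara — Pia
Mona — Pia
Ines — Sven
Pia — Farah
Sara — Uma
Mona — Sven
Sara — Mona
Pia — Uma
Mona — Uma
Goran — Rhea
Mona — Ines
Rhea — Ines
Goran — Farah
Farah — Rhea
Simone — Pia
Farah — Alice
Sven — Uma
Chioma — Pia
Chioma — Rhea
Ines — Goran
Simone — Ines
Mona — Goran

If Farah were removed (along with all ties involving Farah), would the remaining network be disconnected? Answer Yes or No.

Removing Farah leaves {Chioma, Goran, Ines, Mona, Pia, Rhea, Sara, Simone, Sven, and Uma} with no path to {Alice}, so the network splits into 2 components. Farah is a cut vertex.

Yes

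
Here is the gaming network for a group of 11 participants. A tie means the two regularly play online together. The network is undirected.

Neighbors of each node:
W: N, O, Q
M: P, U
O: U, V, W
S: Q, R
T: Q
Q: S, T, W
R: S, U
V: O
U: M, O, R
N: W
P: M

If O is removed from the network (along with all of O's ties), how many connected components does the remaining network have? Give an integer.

2

Without O, the remaining ties split the others into: {M, N, P, Q, R, S, T, U, W}; {V}.
That's 2 separate components.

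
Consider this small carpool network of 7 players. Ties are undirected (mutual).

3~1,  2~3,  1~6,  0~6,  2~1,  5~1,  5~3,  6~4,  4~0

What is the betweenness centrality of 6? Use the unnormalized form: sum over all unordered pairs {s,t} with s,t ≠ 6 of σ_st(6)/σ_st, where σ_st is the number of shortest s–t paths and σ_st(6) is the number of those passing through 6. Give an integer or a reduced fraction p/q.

Pairs whose geodesics pass through 6 — 5–4: 1; 5–0: 1; 2–4: 1; 2–0: 1; 1–4: 1; 1–0: 1; 3–4: 1; 3–0: 1.
All other pairs contribute 0.
Summing the contributions gives betweenness(6) = 8.

8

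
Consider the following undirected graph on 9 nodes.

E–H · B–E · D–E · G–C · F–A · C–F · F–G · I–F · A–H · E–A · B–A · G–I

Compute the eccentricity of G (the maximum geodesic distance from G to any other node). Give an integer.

Distances from G: A:2, B:3, C:1, D:4, E:3, F:1, H:3, I:1.
The largest is 4 (to D), so the eccentricity of G is 4.

4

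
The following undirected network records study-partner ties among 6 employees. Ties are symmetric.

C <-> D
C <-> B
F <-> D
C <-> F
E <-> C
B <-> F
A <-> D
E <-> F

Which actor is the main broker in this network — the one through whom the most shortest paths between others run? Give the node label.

Unnormalized betweenness of each node: A:0, B:0, C:5/2, D:4, E:0, F:5/2.
D has the largest value, 4, making it the main broker — the node through which the most shortest paths run.

D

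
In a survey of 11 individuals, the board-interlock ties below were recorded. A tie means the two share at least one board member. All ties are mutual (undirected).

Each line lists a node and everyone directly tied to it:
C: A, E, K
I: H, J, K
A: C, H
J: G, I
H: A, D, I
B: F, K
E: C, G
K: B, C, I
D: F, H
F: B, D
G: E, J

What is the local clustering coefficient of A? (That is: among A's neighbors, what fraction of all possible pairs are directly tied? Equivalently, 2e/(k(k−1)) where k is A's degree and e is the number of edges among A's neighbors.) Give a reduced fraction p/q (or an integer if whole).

0

A's neighbors: C and H (k = 2).
Possible neighbor pairs: C(2,2) = 1. Edges among them: none → e = 0.
Clustering(A) = 0/1.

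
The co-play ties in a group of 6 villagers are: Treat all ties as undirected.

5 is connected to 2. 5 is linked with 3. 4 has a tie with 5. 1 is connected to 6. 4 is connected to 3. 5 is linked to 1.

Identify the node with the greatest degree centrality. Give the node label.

Degrees — 1:2, 2:1, 3:2, 4:2, 5:4, 6:1.
The maximum is 4, attained only by 5.

5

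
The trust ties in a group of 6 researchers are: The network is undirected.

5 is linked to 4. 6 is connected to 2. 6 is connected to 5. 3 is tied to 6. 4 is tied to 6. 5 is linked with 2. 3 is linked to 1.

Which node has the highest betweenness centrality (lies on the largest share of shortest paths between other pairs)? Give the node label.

Unnormalized betweenness of each node: 1:0, 2:0, 3:4, 4:0, 5:1/2, 6:13/2.
6 has the largest value, 13/2, making it the main broker — the node through which the most shortest paths run.

6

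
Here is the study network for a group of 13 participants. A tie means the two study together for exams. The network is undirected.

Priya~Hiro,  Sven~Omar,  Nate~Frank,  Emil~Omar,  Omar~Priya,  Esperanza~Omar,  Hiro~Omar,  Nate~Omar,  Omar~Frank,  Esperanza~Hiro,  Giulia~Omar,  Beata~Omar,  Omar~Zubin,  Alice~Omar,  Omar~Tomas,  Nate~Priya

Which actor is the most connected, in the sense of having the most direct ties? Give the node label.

Degrees — Alice:1, Beata:1, Emil:1, Esperanza:2, Frank:2, Giulia:1, Hiro:3, Nate:3, Omar:12, Priya:3, Sven:1, Tomas:1, Zubin:1.
The maximum is 12, attained only by Omar.

Omar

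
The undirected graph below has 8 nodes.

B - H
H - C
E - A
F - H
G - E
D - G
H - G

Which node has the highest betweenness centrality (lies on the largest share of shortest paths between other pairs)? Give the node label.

Unnormalized betweenness of each node: A:0, B:0, C:0, D:0, E:6, F:0, G:14, H:15.
H has the largest value, 15, making it the main broker — the node through which the most shortest paths run.

H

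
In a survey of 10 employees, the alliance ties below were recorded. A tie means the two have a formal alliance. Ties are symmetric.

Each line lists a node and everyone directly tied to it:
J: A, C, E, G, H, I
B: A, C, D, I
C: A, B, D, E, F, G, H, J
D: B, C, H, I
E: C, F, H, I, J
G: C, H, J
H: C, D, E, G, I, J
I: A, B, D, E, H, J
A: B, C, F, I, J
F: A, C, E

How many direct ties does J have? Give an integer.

6

J is directly tied to A, C, E, G, H, and I. That is 6 neighbors, so the degree of J is 6.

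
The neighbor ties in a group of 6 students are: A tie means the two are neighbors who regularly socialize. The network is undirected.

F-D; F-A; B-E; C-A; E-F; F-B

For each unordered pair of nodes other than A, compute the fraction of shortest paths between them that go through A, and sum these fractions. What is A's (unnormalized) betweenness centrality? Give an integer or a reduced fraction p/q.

Pairs whose geodesics pass through A — D–C: 1; F–C: 1; E–C: 1; C–B: 1.
All other pairs contribute 0.
Summing the contributions gives betweenness(A) = 4.

4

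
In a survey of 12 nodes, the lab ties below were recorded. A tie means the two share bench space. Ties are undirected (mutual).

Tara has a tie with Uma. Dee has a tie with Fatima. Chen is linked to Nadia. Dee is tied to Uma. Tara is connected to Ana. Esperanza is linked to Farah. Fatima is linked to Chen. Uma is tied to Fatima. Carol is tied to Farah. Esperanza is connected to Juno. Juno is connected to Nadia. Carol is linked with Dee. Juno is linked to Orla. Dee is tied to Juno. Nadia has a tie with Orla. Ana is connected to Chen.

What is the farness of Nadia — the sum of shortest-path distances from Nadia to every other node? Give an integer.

Distances from Nadia: Ana:2, Carol:3, Chen:1, Dee:2, Esperanza:2, Farah:3, Fatima:2, Juno:1, Orla:1, Tara:3, Uma:3.
Sum = 2 + 3 + 1 + 2 + 2 + 3 + 2 + 1 + 1 + 3 + 3 = 23.

23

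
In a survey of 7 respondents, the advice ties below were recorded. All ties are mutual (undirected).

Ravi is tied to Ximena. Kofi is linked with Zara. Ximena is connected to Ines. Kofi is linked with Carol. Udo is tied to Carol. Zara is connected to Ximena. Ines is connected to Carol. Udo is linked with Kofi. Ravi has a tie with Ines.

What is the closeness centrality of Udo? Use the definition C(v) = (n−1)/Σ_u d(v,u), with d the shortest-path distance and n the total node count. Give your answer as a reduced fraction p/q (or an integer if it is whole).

1/2

Distances from Udo: Carol:1, Ines:2, Kofi:1, Ravi:3, Ximena:3, Zara:2. Sum = 12.
n = 7, so closeness = 6/12 = 1/2.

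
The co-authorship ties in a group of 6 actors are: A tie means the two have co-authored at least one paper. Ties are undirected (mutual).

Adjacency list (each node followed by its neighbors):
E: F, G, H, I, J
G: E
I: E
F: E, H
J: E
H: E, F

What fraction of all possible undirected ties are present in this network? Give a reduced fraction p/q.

2/5

There are 6 edges and 6 nodes, so the maximum possible is C(6,2) = 15.
Density = 6/15 = 2/5.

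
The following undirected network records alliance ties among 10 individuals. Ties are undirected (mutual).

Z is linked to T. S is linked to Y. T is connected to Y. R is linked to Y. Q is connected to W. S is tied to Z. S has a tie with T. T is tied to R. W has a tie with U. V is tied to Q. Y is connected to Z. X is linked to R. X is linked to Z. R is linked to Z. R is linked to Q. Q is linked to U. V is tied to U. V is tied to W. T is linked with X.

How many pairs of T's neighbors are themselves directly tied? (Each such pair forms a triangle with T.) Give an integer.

7

T's neighbors: R, S, X, Y, and Z.
Neighbor pairs that are themselves tied: T–R–X; T–R–Y; T–R–Z; T–S–Y; T–S–Z; T–X–Z; T–Y–Z. Each forms one triangle with T, for 7 in total.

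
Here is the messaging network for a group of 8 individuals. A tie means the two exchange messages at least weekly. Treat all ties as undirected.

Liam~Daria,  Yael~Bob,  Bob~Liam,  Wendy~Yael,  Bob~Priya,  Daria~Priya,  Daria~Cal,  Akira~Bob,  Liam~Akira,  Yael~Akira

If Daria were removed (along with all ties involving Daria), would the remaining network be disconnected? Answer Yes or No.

Removing Daria leaves {Akira, Bob, Liam, Priya, Wendy, and Yael} with no path to {Cal}, so the network splits into 2 components. Daria is a cut vertex.

Yes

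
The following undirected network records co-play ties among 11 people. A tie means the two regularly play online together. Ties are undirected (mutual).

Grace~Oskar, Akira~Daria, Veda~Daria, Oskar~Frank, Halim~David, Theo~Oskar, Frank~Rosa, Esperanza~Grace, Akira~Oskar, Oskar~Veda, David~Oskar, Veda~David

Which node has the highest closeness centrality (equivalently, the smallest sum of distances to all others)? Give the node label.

Farness (sum of distances to all others) for each node — Akira:21, Daria:26, David:19, Esperanza:30, Frank:21, Grace:21, Halim:28, Oskar:14, Rosa:30, Theo:23, Veda:19.
The smallest farness is 14, for Oskar, so Oskar has the highest closeness.

Oskar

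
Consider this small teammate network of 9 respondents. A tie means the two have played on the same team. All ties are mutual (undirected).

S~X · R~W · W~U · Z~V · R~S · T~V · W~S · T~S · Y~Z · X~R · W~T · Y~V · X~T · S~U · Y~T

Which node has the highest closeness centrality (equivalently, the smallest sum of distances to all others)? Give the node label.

Farness (sum of distances to all others) for each node — R:17, S:12, T:11, U:18, V:15, W:13, X:14, Y:15, Z:21.
The smallest farness is 11, for T, so T has the highest closeness.

T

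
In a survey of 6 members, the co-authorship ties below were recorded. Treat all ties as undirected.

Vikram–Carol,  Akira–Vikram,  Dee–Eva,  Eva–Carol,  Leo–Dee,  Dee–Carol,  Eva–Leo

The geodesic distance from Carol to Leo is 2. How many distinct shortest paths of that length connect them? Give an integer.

The shortest distance is 2. The length-2 paths are: Carol–Dee–Leo; Carol–Eva–Leo.
That gives 2 distinct shortest paths.

2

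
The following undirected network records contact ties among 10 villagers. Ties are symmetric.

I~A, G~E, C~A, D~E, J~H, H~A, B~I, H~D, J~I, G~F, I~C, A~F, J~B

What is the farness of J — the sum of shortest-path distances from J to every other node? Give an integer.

Distances from J: A:2, B:1, C:2, D:2, E:3, F:3, G:4, H:1, I:1.
Sum = 2 + 1 + 2 + 2 + 3 + 3 + 4 + 1 + 1 = 19.

19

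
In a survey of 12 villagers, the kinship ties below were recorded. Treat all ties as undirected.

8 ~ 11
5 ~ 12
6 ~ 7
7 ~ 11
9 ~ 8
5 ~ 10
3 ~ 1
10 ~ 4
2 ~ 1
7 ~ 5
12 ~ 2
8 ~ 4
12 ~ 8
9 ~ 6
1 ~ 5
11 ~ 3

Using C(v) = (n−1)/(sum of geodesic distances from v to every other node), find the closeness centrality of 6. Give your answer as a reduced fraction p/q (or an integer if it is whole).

11/27

Distances from 6: 1:3, 2:4, 3:3, 4:3, 5:2, 7:1, 8:2, 9:1, 10:3, 11:2, 12:3. Sum = 27.
n = 12, so closeness = 11/27.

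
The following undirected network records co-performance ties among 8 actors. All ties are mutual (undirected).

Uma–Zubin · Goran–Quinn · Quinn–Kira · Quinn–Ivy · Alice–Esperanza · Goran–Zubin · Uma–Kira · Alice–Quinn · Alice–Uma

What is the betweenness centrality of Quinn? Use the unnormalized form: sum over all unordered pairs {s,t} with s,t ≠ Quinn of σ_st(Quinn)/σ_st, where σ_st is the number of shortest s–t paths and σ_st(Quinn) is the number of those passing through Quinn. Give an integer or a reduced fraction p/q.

Pairs whose geodesics pass through Quinn — Alice–Kira: 1/2; Alice–Goran: 1; Alice–Ivy: 1; Kira–Esperanza: 1/2; Kira–Goran: 1; Kira–Ivy: 1; Zubin–Ivy: 1; Esperanza–Goran: 1; Esperanza–Ivy: 1; Uma–Ivy: 2/2; Goran–Ivy: 1.
All other pairs contribute 0.
Summing the contributions gives betweenness(Quinn) = 10.

10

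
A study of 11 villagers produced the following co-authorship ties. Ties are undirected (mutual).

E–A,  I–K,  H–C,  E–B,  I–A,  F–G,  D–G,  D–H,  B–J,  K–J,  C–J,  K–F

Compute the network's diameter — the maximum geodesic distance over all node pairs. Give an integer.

5

Eccentricity of each node (its greatest distance to any other): A:5, B:4, C:4, D:5, E:5, F:4, G:5, H:5, I:4, J:3, K:3.
The maximum eccentricity is 5, realized for instance by the pair G–E via G – F – K – J – B – E. So the diameter is 5.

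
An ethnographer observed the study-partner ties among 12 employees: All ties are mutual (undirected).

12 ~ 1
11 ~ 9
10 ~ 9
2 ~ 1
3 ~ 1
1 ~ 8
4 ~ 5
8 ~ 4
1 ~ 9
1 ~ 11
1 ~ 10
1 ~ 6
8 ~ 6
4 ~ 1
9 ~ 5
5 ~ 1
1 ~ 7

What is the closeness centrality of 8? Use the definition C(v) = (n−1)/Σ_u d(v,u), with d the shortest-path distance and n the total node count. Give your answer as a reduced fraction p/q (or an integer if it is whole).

Distances from 8: 1:1, 2:2, 3:2, 4:1, 5:2, 6:1, 7:2, 9:2, 10:2, 11:2, 12:2. Sum = 19.
n = 12, so closeness = 11/19.

11/19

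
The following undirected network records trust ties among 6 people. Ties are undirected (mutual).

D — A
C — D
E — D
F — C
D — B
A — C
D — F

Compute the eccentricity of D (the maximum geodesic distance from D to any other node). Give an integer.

Distances from D: A:1, B:1, C:1, E:1, F:1.
The largest is 1 (to A, E, F, C, and B), so the eccentricity of D is 1.

1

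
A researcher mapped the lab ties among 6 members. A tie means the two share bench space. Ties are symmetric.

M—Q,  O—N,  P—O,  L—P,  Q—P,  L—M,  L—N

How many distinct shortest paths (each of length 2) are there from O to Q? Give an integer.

The shortest distance is 2, and the only length-2 path is O–P–Q. So there is exactly 1 shortest path.

1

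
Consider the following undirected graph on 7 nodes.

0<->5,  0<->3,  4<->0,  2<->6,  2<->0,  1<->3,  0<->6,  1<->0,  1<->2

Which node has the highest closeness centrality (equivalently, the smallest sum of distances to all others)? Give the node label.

Farness (sum of distances to all others) for each node — 0:6, 1:9, 2:9, 3:10, 4:11, 5:11, 6:10.
The smallest farness is 6, for 0, so 0 has the highest closeness.

0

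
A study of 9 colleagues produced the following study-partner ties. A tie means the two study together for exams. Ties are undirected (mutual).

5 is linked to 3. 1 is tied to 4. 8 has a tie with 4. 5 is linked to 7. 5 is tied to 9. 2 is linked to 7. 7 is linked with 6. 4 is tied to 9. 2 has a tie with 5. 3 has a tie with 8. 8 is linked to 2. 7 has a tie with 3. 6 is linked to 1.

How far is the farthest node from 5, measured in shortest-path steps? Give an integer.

Distances from 5: 1:3, 2:1, 3:1, 4:2, 6:2, 7:1, 8:2, 9:1.
The largest is 3 (to 1), so the eccentricity of 5 is 3.

3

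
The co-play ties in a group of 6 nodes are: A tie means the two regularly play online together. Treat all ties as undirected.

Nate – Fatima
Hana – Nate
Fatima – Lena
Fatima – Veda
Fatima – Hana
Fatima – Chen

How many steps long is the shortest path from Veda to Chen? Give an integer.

One shortest route is Veda – Fatima – Chen, which uses 2 edges, and Veda and Chen are not directly tied, so nothing shorter exists. So d(Veda,Chen) = 2.

2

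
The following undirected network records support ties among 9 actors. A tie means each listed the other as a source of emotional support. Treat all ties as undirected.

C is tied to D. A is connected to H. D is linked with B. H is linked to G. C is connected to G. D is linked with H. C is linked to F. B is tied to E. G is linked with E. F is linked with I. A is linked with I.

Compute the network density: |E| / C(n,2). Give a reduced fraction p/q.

11/36

There are 11 edges and 9 nodes, so the maximum possible is C(9,2) = 36.
Density = 11/36.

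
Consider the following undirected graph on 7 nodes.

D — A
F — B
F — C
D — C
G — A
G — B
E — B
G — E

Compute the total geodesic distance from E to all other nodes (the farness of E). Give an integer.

Distances from E: A:2, B:1, C:3, D:3, F:2, G:1.
Sum = 2 + 1 + 3 + 3 + 2 + 1 = 12.

12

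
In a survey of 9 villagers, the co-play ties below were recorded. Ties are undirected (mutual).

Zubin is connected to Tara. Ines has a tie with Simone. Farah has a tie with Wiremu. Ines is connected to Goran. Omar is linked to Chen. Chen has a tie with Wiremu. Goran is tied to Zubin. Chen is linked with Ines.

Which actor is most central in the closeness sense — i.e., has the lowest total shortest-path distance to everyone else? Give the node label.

Farness (sum of distances to all others) for each node — Chen:16, Farah:28, Goran:18, Ines:15, Omar:23, Simone:22, Tara:30, Wiremu:21, Zubin:23.
The smallest farness is 15, for Ines, so Ines has the highest closeness.

Ines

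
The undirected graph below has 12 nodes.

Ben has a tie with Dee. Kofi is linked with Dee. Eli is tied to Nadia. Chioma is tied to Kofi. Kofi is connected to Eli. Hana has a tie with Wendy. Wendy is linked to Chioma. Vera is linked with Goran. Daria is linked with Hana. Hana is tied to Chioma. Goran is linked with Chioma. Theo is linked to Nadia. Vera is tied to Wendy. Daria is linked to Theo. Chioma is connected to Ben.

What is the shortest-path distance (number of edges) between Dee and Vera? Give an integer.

4

One shortest route is Dee – Ben – Chioma – Wendy – Vera, which uses 4 edges, and at distance 3 from Dee we only reach {Goran, Hana, Nadia, Wendy}, which does not include Vera. So d(Dee,Vera) = 4.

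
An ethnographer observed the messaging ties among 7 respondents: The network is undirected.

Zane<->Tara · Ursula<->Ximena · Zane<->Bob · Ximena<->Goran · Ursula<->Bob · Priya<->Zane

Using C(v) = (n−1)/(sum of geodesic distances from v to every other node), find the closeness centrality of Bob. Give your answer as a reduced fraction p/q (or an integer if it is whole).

Distances from Bob: Goran:3, Priya:2, Tara:2, Ursula:1, Ximena:2, Zane:1. Sum = 11.
n = 7, so closeness = 6/11.

6/11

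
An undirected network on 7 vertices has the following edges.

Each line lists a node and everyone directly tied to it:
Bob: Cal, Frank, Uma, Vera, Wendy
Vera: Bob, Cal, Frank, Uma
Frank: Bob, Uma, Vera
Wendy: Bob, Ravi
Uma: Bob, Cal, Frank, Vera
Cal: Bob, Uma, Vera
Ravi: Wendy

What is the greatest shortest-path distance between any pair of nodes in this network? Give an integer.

3

Eccentricity of each node (its greatest distance to any other): Bob:2, Cal:3, Frank:3, Ravi:3, Uma:3, Vera:3, Wendy:2.
The maximum eccentricity is 3, realized for instance by the pair Ravi–Vera via Ravi – Wendy – Bob – Vera. So the diameter is 3.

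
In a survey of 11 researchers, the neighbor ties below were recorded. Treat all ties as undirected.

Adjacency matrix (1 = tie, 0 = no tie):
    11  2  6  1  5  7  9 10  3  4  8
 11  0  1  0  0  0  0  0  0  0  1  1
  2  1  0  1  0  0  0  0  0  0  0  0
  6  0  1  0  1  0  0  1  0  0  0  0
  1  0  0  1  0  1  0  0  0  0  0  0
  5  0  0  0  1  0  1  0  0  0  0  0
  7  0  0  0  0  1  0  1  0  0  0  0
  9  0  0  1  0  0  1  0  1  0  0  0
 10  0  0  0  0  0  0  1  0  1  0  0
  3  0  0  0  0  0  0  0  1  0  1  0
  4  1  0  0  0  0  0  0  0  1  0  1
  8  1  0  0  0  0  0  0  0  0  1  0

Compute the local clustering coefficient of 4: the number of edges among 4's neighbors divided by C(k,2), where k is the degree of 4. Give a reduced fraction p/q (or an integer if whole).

4's neighbors: 3, 8, and 11 (k = 3).
Possible neighbor pairs: C(3,2) = 3. Edges among them: 8–11 → e = 1.
Clustering(4) = 1/3.

1/3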